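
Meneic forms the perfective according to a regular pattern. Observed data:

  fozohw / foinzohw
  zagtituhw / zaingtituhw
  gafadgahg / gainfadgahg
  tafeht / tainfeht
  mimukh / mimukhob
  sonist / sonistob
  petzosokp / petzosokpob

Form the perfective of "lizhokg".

tafeht and sonist both end in -t yet inflect differently (tainfeht, sonistob), so the final letter is not what conditions the rule; the second-to-last letter is.
"lizhokg" has second-to-last letter 'k'. The stems whose second-to-last letter is 'k' (mimukh → mimukhob, petzosokp → petzosokpob) add -ob.
So lizhokg → lizhokgob.

lizhokgob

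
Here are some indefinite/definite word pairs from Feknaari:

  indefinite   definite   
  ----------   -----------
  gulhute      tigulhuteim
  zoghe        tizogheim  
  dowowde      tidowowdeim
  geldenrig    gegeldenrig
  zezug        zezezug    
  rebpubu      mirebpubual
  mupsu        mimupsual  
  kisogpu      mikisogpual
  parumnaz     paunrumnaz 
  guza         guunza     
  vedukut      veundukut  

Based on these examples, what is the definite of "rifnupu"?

mirifnupual

zezug and rebpubu both have last vowel 'u' yet inflect differently (zezezug, mirebpubual), so the last vowel is not what conditions the rule; the final letter is.
"rifnupu" ends in -u. The stems ending in -u (rebpubu → mirebpubual, mupsu → mimupsual, kisogpu → mikisogpual) add mi- … -al around the stem.
So rifnupu → mirifnupual.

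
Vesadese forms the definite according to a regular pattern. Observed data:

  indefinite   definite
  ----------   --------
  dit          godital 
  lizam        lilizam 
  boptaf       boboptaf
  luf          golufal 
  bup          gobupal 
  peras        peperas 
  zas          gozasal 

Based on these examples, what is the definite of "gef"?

gogefal

"gef" has 1 vowel. The stems with 1 vowel (zas → gozasal, bup → gobupal, luf → golufal) add go- … -al around the stem.
So gef → gogefal.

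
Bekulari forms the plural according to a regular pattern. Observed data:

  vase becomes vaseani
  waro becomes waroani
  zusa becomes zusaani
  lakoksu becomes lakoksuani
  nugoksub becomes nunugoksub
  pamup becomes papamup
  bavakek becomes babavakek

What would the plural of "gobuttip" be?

gogobuttip

lakoksu and nugoksub both have last vowel 'u' yet inflect differently (lakoksuani, nunugoksub), so the last vowel is not what conditions the rule; whether the stem ends in a vowel or a consonant is.
"gobuttip" ends in a consonant. The stems ending in a consonant (nugoksub → nunugoksub, pamup → papamup, bavakek → babavakek) repeat the first consonant+vowel as a prefix.
So gobuttip → gogobuttip.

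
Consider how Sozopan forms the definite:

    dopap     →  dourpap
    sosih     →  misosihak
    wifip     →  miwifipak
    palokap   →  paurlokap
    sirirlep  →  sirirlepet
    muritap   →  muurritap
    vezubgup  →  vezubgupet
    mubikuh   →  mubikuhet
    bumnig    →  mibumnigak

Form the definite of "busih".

wifip and palokap both end in -p yet inflect differently (miwifipak, paurlokap), so the final letter is not what conditions the rule; the last vowel is.
"busih" has last vowel 'i'. The stems whose last vowel is 'i' (sosih → misosihak, wifip → miwifipak, bumnig → mibumnigak) add mi- … -ak around the stem.
The other patterns: stems whose last vowel is 'a' insert -ur- after the first vowel; stems whose last vowel is 'e' or 'u' add -et.
So busih → mibusihak.

mibusihak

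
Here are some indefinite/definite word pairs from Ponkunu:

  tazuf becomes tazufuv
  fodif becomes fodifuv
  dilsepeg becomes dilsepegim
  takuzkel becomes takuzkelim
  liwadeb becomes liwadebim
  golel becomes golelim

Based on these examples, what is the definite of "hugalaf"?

"hugalaf" ends in -f. The stems ending in -f (tazuf → tazufuv, fodif → fodifuv) add -uv.
The other pattern: stems ending in -b, -g or -l add -im.
So hugalaf → hugalafuv.

hugalafuv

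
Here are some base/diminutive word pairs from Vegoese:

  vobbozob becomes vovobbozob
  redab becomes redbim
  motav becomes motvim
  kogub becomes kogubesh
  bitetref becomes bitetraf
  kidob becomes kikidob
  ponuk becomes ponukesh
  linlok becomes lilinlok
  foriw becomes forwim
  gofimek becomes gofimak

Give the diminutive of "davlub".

"davlub" has last vowel 'u'. The stems whose last vowel is 'u' (kogub → kogubesh, ponuk → ponukesh) add -esh.
So davlub → davlubesh.

davlubesh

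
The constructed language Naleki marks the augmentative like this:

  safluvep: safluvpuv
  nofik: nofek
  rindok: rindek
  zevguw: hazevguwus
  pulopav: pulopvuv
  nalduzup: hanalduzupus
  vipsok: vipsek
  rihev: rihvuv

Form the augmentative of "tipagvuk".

hatipagvukus

nalduzup and safluvep both end in -p yet inflect differently (hanalduzupus, safluvpuv), so the final letter is not what conditions the rule; the last vowel is.
"tipagvuk" has last vowel 'u'. The stems whose last vowel is 'u' (nalduzup → hanalduzupus, zevguw → hazevguwus) add ha- … -us around the stem.
So tipagvuk → hatipagvukus.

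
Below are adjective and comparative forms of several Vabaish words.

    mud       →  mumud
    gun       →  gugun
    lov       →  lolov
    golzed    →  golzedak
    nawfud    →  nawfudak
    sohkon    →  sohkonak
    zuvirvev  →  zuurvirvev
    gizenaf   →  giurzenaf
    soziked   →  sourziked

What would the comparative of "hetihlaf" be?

heurtihlaf

mud and golzed both end in -d yet inflect differently (mumud, golzedak), so the final letter is not what conditions the rule; the number of vowels is.
"hetihlaf" has 3 vowels. The stems with 3 vowels (zuvirvev → zuurvirvev, gizenaf → giurzenaf, soziked → sourziked) insert -ur- after the first vowel.
So hetihlaf → heurtihlaf.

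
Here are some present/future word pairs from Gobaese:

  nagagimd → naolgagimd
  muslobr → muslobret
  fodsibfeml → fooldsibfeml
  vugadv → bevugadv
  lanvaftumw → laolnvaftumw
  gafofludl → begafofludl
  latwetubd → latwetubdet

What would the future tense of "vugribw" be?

latwetubd and nagagimd both end in -d yet inflect differently (latwetubdet, naolgagimd), so the final letter is not what conditions the rule; the second-to-last letter is.
"vugribw" has second-to-last letter 'b'. The stems whose second-to-last letter is 'b' (muslobr → muslobret, latwetubd → latwetubdet) add -et.
The other patterns: stems whose second-to-last letter is 'm' insert -ol- after the first vowel; stems whose second-to-last letter is 'd' add the prefix be-.
So vugribw → vugribwet.

vugribwet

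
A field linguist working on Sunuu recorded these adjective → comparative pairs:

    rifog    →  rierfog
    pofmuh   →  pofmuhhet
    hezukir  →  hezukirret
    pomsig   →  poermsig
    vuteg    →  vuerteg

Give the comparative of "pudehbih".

pudehbihhet

"pudehbih" ends in -h. The one such stem in the data (pofmuh → pofmuhhet) doubles the final consonant and adds -et (as does hezukir), so the same rule applies.
The other pattern: stems ending in -g insert -er- after the first vowel.
So pudehbih → pudehbihhet.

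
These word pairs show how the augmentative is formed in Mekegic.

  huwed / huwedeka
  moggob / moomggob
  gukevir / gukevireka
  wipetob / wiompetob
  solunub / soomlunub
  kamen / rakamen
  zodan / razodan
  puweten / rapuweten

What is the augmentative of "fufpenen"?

"fufpenen" ends in -n. The stems ending in -n (kamen → rakamen, zodan → razodan, puweten → rapuweten) add the prefix ra-.
The other patterns: stems ending in -b insert -om- after the first vowel; stems ending in -d or -r add -eka.
So fufpenen → rafufpenen.

rafufpenen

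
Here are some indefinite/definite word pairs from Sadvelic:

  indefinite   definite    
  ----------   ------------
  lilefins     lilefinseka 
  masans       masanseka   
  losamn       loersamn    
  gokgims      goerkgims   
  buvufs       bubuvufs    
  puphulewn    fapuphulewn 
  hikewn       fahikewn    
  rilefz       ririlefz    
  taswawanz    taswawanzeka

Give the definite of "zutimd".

zuertimd

losamn and puphulewn both end in -n yet inflect differently (loersamn, fapuphulewn), so the final letter is not what conditions the rule; the second-to-last letter is.
"zutimd" has second-to-last letter 'm'. The stems whose second-to-last letter is 'm' (losamn → loersamn, gokgims → goerkgims) insert -er- after the first vowel.
The other patterns: stems whose second-to-last letter is 'w' add the prefix fa-; stems whose second-to-last letter is 'f' repeat the first consonant+vowel as a prefix; stems whose second-to-last letter is 'n' add -eka.
So zutimd → zuertimd.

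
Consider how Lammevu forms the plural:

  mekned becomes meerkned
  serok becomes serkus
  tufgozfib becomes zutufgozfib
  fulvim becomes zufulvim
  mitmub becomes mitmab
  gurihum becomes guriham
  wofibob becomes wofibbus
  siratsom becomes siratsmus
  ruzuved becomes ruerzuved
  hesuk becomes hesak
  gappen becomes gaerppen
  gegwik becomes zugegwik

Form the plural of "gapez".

"gapez" has last vowel 'e'. The stems whose last vowel is 'e' (ruzuved → ruerzuved, gappen → gaerppen, mekned → meerkned) insert -er- after the first vowel.
So gapez → gaerpez.

gaerpez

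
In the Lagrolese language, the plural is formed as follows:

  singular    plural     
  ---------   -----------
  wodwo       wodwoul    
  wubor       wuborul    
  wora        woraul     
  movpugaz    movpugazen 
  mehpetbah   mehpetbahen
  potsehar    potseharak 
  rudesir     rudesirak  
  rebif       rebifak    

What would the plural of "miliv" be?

miliven

"miliv" begins with m-. The stems beginning with m- (movpugaz → movpugazen, mehpetbah → mehpetbahen) add -en.
The other patterns: stems beginning with w- add -ul; stems beginning with p- or r- add -ak.
So miliv → miliven.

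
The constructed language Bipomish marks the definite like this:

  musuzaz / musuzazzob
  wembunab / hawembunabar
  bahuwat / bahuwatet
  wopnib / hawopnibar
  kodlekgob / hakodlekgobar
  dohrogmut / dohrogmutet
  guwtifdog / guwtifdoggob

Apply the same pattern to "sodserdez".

wembunab and bahuwat both have last vowel 'a' yet inflect differently (hawembunabar, bahuwatet), so the last vowel is not what conditions the rule; the final letter is.
"sodserdez" ends in -z. The one such stem in the data (musuzaz → musuzazzob) doubles the final consonant and adds -ob (as does guwtifdog), so the same rule applies.
The other patterns: stems ending in -b add ha- … -ar around the stem; stems ending in -t add -et.
So sodserdez → sodserdezzob.

sodserdezzob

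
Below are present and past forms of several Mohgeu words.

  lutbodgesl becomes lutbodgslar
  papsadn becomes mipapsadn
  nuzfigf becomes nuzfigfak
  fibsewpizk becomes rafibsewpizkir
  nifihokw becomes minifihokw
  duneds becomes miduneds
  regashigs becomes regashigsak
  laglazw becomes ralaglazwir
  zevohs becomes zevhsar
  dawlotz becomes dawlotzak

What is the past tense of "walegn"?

walegnak

zevohs and regashigs both end in -s yet inflect differently (zevhsar, regashigsak), so the final letter is not what conditions the rule; the second-to-last letter is.
"walegn" has second-to-last letter 'g'. The stems whose second-to-last letter is 'g' (nuzfigf → nuzfigfak, regashigs → regashigsak) add -ak.
So walegn → walegnak.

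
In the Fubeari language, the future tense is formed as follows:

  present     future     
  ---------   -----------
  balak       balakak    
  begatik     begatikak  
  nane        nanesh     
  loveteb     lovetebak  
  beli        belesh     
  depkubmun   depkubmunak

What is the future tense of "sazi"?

begatik and beli both have last vowel 'i' yet inflect differently (begatikak, belesh), so the last vowel is not what conditions the rule; whether the stem ends in a vowel or a consonant is.
"sazi" ends in a vowel. The stems ending in a vowel (beli → belesh, nane → nanesh) drop the final letter and add -esh.
So sazi → sazesh.

sazesh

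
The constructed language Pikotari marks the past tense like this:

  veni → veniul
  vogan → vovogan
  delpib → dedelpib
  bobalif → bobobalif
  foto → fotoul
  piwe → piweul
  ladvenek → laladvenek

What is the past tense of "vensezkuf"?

vevensezkuf

bobalif and veni both have last vowel 'i' yet inflect differently (bobobalif, veniul), so the last vowel is not what conditions the rule; whether the stem ends in a vowel or a consonant is.
"vensezkuf" ends in a consonant. The stems ending in a consonant (bobalif → bobobalif, ladvenek → laladvenek, delpib → dedelpib) repeat the first consonant+vowel as a prefix.
So vensezkuf → vevensezkuf.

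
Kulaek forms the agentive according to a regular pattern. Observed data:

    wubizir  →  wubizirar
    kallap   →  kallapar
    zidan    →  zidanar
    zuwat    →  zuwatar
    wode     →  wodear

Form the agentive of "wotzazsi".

wotzazsiar

Every pair shown (wubizir → wubizirar, kallap → kallapar, zidan → zidanar, …) follows the same rule: add -ar.
So wotzazsi → wotzazsiar.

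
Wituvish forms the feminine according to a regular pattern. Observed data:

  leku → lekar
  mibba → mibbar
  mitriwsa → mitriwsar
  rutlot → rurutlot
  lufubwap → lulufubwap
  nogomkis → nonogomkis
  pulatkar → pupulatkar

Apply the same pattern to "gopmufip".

"gopmufip" ends in a consonant. The stems ending in a consonant (rutlot → rurutlot, lufubwap → lulufubwap, nogomkis → nonogomkis) repeat the first consonant+vowel as a prefix.
So gopmufip → gogopmufip.

gogopmufip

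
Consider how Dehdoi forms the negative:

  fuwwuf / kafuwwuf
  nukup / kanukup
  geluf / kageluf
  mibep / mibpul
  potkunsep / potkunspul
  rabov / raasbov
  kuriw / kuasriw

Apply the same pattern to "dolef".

nukup and mibep both end in -p yet inflect differently (kanukup, mibpul), so the final letter is not what conditions the rule; the last vowel is.
"dolef" has last vowel 'e'. The stems whose last vowel is 'e' (mibep → mibpul, potkunsep → potkunspul) delete the last vowel and add -ul.
The other patterns: stems whose last vowel is 'u' add the prefix ka-; stems whose last vowel is 'i' or 'o' insert -as- after the first vowel.
So dolef → dolful.

dolful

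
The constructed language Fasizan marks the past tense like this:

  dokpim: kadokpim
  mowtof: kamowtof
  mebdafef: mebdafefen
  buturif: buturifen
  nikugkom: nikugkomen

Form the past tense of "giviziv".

"giviziv" has 3 vowels. The stems with 3 vowels (mebdafef → mebdafefen, buturif → buturifen, nikugkom → nikugkomen) add -en.
So giviziv → giviziven.

giviziven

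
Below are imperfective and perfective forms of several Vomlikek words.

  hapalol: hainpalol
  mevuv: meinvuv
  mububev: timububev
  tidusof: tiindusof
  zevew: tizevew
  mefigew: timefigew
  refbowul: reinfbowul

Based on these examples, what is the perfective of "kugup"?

kuingup

"kugup" has last vowel 'u'. The stems whose last vowel is 'u' (mevuv → meinvuv, refbowul → reinfbowul) insert -in- after the first vowel.
The other pattern: stems whose last vowel is 'e' add the prefix ti-.
So kugup → kuingup.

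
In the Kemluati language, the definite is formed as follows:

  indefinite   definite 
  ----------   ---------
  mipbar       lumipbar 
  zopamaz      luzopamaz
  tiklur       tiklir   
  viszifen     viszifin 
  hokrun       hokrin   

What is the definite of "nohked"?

nohkid

mipbar and tiklur both end in -r yet inflect differently (lumipbar, tiklir), so the final letter is not what conditions the rule; the last vowel is.
"nohked" has last vowel 'e'. The one such stem in the data (viszifen → viszifin) changes the last vowel to 'i' (as do tiklur, hokrun), so the same rule applies.
The other pattern: stems whose last vowel is 'a' add the prefix lu-.
So nohked → nohkid.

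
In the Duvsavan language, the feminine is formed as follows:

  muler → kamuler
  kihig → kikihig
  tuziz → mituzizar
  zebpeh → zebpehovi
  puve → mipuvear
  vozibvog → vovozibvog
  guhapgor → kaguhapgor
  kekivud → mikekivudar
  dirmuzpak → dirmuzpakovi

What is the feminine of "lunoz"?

milunozar

zebpeh and muler both have last vowel 'e' yet inflect differently (zebpehovi, kamuler), so the last vowel is not what conditions the rule; the final letter is.
"lunoz" ends in -z. The one such stem in the data (tuziz → mituzizar) adds mi- … -ar around the stem, so the same rule applies.
So lunoz → milunozar.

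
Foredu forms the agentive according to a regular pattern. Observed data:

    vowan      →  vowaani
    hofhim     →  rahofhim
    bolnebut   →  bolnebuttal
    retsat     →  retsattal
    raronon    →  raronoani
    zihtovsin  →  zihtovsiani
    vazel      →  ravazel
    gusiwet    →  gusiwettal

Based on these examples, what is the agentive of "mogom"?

ramogom

"mogom" ends in -m. The one such stem in the data (hofhim → rahofhim) adds the prefix ra-, so the same rule applies.
So mogom → ramogom.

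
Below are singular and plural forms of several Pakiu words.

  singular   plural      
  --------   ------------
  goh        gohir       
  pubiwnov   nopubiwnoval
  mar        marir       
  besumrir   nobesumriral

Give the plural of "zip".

zipir

"zip" has 1 vowel. The stems with 1 vowel (goh → gohir, mar → marir) add -ir.
The other pattern: stems with 3 vowels add no- … -al around the stem.
So zip → zipir.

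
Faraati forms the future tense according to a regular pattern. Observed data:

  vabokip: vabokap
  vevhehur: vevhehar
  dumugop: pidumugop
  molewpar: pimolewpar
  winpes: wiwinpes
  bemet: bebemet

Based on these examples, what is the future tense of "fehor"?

pifehor

"fehor" has last vowel 'o'. The one such stem in the data (dumugop → pidumugop) adds the prefix pi-, so the same rule applies.
The other patterns: stems whose last vowel is 'i' or 'u' change the last vowel to 'a'; stems whose last vowel is 'e' repeat the first consonant+vowel as a prefix.
So fehor → pifehor.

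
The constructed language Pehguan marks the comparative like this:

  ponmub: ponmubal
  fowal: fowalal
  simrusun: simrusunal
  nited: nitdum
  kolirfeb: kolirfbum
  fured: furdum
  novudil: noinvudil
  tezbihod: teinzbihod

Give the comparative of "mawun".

ponmub and kolirfeb both end in -b yet inflect differently (ponmubal, kolirfbum), so the final letter is not what conditions the rule; the last vowel is.
"mawun" has last vowel 'u'. The stems whose last vowel is 'u' (ponmub → ponmubal, simrusun → simrusunal) add -al.
The other patterns: stems whose last vowel is 'e' delete the last vowel and add -um; stems whose last vowel is 'i' or 'o' insert -in- after the first vowel.
So mawun → mawunal.

mawunal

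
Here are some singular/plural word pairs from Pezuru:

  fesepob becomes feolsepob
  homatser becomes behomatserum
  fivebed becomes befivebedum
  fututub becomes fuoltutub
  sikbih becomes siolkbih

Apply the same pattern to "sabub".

saolbub

"sabub" ends in -b. The stems ending in -b (fesepob → feolsepob, fututub → fuoltutub) insert -ol- after the first vowel.
The other pattern: stems ending in -d or -r add be- … -um around the stem.
So sabub → saolbub.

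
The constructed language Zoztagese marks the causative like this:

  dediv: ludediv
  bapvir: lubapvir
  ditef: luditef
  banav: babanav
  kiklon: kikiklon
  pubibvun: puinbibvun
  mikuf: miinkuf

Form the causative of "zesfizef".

"zesfizef" has last vowel 'e'. The one such stem in the data (ditef → luditef) adds the prefix lu-, so the same rule applies.
So zesfizef → luzesfizef.

luzesfizef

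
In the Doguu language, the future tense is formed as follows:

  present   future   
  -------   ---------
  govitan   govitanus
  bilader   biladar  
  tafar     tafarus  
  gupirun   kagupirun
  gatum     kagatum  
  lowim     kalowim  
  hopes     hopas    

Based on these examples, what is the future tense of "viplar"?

viplarus

"viplar" has last vowel 'a'. The stems whose last vowel is 'a' (govitan → govitanus, tafar → tafarus) add -us.
So viplar → viplarus.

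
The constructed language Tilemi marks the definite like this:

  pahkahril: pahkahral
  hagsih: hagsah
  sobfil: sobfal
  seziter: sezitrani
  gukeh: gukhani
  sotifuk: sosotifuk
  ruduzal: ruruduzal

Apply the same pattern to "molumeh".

molumhani

"molumeh" has last vowel 'e'. The stems whose last vowel is 'e' (seziter → sezitrani, gukeh → gukhani) delete the last vowel and add -ani.
The other patterns: stems whose last vowel is 'i' change the last vowel to 'a'; stems whose last vowel is 'a' or 'u' repeat the first consonant+vowel as a prefix.
So molumeh → molumhani.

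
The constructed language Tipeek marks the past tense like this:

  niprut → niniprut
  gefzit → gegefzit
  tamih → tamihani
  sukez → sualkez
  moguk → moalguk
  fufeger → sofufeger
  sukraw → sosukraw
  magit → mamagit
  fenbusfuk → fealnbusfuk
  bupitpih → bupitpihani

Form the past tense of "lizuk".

"lizuk" ends in -k. The stems ending in -k (moguk → moalguk, fenbusfuk → fealnbusfuk) insert -al- after the first vowel.
The other patterns: stems ending in -t repeat the first consonant+vowel as a prefix; stems ending in -h add -ani; stems ending in -r or -w add the prefix so-.
So lizuk → lialzuk.

lialzuk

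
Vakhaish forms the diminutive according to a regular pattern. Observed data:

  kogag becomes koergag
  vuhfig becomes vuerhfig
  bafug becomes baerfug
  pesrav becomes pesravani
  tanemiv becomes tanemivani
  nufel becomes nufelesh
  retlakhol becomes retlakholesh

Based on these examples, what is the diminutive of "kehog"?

keerhog

kogag and pesrav both have last vowel 'a' yet inflect differently (koergag, pesravani), so the last vowel is not what conditions the rule; the final letter is.
"kehog" ends in -g. The stems ending in -g (kogag → koergag, vuhfig → vuerhfig, bafug → baerfug) insert -er- after the first vowel.
So kehog → keerhog.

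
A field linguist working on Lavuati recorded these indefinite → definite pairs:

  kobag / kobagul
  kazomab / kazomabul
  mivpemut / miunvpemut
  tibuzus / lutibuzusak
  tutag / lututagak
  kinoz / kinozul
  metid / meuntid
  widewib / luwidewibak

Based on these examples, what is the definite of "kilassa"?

kilassaul

"kilassa" begins with k-. The stems beginning with k- (kinoz → kinozul, kazomab → kazomabul, kobag → kobagul) add -ul.
The other patterns: stems beginning with m- insert -un- after the first vowel; stems beginning with t- or w- add lu- … -ak around the stem.
So kilassa → kilassaul.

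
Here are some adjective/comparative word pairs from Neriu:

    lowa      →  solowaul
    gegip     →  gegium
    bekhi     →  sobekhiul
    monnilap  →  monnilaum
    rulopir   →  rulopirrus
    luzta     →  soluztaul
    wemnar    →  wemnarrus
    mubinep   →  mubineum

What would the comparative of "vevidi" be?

sovevidiul

monnilap and wemnar both have last vowel 'a' yet inflect differently (monnilaum, wemnarrus), so the last vowel is not what conditions the rule; the final letter is.
"vevidi" ends in -i. The one such stem in the data (bekhi → sobekhiul) adds so- … -ul around the stem, so the same rule applies.
So vevidi → sovevidiul.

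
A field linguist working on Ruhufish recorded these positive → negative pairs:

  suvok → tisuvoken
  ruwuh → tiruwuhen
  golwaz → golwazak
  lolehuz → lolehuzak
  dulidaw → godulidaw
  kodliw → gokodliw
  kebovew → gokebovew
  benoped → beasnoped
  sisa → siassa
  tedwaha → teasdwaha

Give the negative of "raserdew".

ruwuh and lolehuz both have last vowel 'u' yet inflect differently (tiruwuhen, lolehuzak), so the last vowel is not what conditions the rule; the final letter is.
"raserdew" ends in -w. The stems ending in -w (dulidaw → godulidaw, kodliw → gokodliw, kebovew → gokebovew) add the prefix go-.
The other patterns: stems ending in -h or -k add ti- … -en around the stem; stems ending in -z add -ak; stems ending in -a or -d insert -as- after the first vowel.
So raserdew → goraserdew.

goraserdew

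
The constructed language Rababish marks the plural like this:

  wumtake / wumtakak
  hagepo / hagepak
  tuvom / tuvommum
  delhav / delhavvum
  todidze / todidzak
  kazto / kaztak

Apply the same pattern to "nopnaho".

hagepo and tuvom both have last vowel 'o' yet inflect differently (hagepak, tuvommum), so the last vowel is not what conditions the rule; whether the stem ends in a vowel or a consonant is.
"nopnaho" ends in a vowel. The stems ending in a vowel (wumtake → wumtakak, hagepo → hagepak, kazto → kaztak) drop the final letter and add -ak.
The other pattern: stems ending in a consonant double the final consonant and add -um.
So nopnaho → nopnahak.

nopnahak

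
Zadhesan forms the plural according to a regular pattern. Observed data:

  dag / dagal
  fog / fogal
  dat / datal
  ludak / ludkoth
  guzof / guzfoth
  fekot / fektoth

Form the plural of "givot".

givtoth

dat and fekot both end in -t yet inflect differently (datal, fektoth), so the final letter is not what conditions the rule; the number of vowels is.
"givot" has 2 vowels. The stems with 2 vowels (ludak → ludkoth, guzof → guzfoth, fekot → fektoth) delete the last vowel and add -oth.
So givot → givtoth.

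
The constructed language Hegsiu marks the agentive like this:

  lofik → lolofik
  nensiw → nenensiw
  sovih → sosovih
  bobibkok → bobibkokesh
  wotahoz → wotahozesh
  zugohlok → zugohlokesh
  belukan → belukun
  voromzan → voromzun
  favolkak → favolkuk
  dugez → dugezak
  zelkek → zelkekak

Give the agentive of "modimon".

lofik and bobibkok both end in -k yet inflect differently (lolofik, bobibkokesh), so the final letter is not what conditions the rule; the last vowel is.
"modimon" has last vowel 'o'. The stems whose last vowel is 'o' (bobibkok → bobibkokesh, wotahoz → wotahozesh, zugohlok → zugohlokesh) add -esh.
The other patterns: stems whose last vowel is 'i' repeat the first consonant+vowel as a prefix; stems whose last vowel is 'a' change the last vowel to 'u'; stems whose last vowel is 'e' add -ak.
So modimon → modimonesh.

modimonesh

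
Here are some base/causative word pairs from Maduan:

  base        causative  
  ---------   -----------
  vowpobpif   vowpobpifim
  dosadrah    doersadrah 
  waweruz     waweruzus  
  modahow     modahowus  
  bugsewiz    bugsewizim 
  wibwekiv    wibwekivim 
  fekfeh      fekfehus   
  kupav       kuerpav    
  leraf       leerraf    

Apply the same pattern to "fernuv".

fernuvus

"fernuv" has last vowel 'u'. The one such stem in the data (waweruz → waweruzus) adds -us, so the same rule applies.
So fernuv → fernuvus.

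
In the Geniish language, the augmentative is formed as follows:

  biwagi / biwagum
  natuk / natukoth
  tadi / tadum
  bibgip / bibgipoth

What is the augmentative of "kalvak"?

"kalvak" ends in a consonant. The stems ending in a consonant (natuk → natukoth, bibgip → bibgipoth) add -oth.
The other pattern: stems ending in a vowel drop the final letter and add -um.
So kalvak → kalvakoth.

kalvakoth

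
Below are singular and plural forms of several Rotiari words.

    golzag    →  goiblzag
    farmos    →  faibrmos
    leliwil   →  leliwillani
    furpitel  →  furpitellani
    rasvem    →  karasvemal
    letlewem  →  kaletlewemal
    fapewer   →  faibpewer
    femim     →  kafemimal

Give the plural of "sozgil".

"sozgil" ends in -l. The stems ending in -l (leliwil → leliwillani, furpitel → furpitellani) double the final consonant and add -ani.
The other patterns: stems ending in -m add ka- … -al around the stem; stems ending in -g, -r or -s insert -ib- after the first vowel.
So sozgil → sozgillani.

sozgillani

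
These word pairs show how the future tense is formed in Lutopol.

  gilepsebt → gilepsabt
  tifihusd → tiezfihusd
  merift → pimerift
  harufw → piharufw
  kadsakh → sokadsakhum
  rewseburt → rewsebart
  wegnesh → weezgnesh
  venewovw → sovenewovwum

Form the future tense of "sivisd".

siezvisd

venewovw and harufw both end in -w yet inflect differently (sovenewovwum, piharufw), so the final letter is not what conditions the rule; the second-to-last letter is.
"sivisd" has second-to-last letter 's'. The stems whose second-to-last letter is 's' (tifihusd → tiezfihusd, wegnesh → weezgnesh) insert -ez- after the first vowel.
So sivisd → siezvisd.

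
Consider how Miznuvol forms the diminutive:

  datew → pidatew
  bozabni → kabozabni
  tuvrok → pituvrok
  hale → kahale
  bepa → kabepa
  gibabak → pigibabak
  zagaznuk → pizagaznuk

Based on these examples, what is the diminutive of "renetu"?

datew and hale both have last vowel 'e' yet inflect differently (pidatew, kahale), so the last vowel is not what conditions the rule; whether the stem ends in a vowel or a consonant is.
"renetu" ends in a vowel. The stems ending in a vowel (hale → kahale, bozabni → kabozabni, bepa → kabepa) add the prefix ka-.
The other pattern: stems ending in a consonant add the prefix pi-.
So renetu → karenetu.

karenetu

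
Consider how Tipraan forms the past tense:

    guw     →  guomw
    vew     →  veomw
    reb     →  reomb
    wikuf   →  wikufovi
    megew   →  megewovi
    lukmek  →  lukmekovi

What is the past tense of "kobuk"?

"kobuk" has 2 vowels. The stems with 2 vowels (wikuf → wikufovi, megew → megewovi, lukmek → lukmekovi) add -ovi.
So kobuk → kobukovi.

kobukovi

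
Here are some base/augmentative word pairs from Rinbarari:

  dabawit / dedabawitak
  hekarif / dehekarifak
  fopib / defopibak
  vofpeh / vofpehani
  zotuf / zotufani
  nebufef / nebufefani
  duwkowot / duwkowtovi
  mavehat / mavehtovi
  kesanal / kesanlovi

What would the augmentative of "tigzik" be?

hekarif and zotuf both end in -f yet inflect differently (dehekarifak, zotufani), so the final letter is not what conditions the rule; the last vowel is.
"tigzik" has last vowel 'i'. The stems whose last vowel is 'i' (dabawit → dedabawitak, hekarif → dehekarifak, fopib → defopibak) add de- … -ak around the stem.
The other patterns: stems whose last vowel is 'e' or 'u' add -ani; stems whose last vowel is 'a' or 'o' delete the last vowel and add -ovi.
So tigzik → detigzikak.

detigzikak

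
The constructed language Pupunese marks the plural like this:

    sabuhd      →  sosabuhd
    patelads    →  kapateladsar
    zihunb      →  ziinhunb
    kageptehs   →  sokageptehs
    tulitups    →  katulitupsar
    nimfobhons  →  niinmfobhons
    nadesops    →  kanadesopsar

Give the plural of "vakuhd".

sovakuhd

kageptehs and nimfobhons both end in -s yet inflect differently (sokageptehs, niinmfobhons), so the final letter is not what conditions the rule; the second-to-last letter is.
"vakuhd" has second-to-last letter 'h'. The stems whose second-to-last letter is 'h' (kageptehs → sokageptehs, sabuhd → sosabuhd) add the prefix so-.
So vakuhd → sovakuhd.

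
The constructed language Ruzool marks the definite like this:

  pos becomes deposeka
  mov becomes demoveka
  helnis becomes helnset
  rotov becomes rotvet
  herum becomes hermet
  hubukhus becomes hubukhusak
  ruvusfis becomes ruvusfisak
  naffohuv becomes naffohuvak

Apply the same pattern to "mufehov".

mufehovak

pos and helnis both end in -s yet inflect differently (deposeka, helnset), so the final letter is not what conditions the rule; the number of vowels is.
"mufehov" has 3 vowels. The stems with 3 vowels (hubukhus → hubukhusak, ruvusfis → ruvusfisak, naffohuv → naffohuvak) add -ak.
So mufehov → mufehovak.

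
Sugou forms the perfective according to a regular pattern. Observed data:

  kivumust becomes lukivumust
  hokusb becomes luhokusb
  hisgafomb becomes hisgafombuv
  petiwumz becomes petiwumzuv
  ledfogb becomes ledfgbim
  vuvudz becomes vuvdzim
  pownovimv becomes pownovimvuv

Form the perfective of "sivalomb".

hisgafomb and hokusb both end in -b yet inflect differently (hisgafombuv, luhokusb), so the final letter is not what conditions the rule; the second-to-last letter is.
"sivalomb" has second-to-last letter 'm'. The stems whose second-to-last letter is 'm' (pownovimv → pownovimvuv, hisgafomb → hisgafombuv, petiwumz → petiwumzuv) add -uv.
The other patterns: stems whose second-to-last letter is 's' add the prefix lu-; stems whose second-to-last letter is 'd' or 'g' delete the last vowel and add -im.
So sivalomb → sivalombuv.

sivalombuv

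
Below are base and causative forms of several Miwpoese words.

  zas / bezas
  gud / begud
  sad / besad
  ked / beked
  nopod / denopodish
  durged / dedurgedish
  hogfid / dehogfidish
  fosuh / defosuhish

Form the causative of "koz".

bekoz

"koz" has 1 vowel. The stems with 1 vowel (zas → bezas, gud → begud, sad → besad) add the prefix be-.
So koz → bekoz.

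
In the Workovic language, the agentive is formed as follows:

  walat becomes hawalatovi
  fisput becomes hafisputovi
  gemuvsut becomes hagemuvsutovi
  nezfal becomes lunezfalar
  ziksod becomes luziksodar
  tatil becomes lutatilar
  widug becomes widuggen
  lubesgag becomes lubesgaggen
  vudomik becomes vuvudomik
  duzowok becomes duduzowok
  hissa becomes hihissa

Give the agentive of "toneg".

toneggen

walat and nezfal both have last vowel 'a' yet inflect differently (hawalatovi, lunezfalar), so the last vowel is not what conditions the rule; the final letter is.
"toneg" ends in -g. The stems ending in -g (widug → widuggen, lubesgag → lubesgaggen) double the final consonant and add -en.
So toneg → toneggen.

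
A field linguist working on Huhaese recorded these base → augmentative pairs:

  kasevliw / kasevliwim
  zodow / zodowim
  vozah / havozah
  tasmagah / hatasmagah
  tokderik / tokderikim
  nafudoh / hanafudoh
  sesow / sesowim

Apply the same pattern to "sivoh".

hasivoh

"sivoh" ends in -h. The stems ending in -h (vozah → havozah, tasmagah → hatasmagah, nafudoh → hanafudoh) add the prefix ha-.
The other pattern: stems ending in -k or -w add -im.
So sivoh → hasivoh.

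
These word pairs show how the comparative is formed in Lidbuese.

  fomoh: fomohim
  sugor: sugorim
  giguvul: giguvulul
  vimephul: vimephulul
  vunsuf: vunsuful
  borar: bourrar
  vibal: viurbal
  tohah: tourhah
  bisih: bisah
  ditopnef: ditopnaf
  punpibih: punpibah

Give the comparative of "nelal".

neurlal

sugor and borar both end in -r yet inflect differently (sugorim, bourrar), so the final letter is not what conditions the rule; the last vowel is.
"nelal" has last vowel 'a'. The stems whose last vowel is 'a' (borar → bourrar, vibal → viurbal, tohah → tourhah) insert -ur- after the first vowel.
The other patterns: stems whose last vowel is 'o' add -im; stems whose last vowel is 'u' add -ul; stems whose last vowel is 'e' or 'i' change the last vowel to 'a'.
So nelal → neurlal.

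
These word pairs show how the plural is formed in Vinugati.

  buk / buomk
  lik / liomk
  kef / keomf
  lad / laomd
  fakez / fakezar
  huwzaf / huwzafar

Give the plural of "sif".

"sif" has 1 vowel. The stems with 1 vowel (buk → buomk, lik → liomk, kef → keomf) insert -om- after the first vowel.
The other pattern: stems with 2 vowels add -ar.
So sif → siomf.

siomf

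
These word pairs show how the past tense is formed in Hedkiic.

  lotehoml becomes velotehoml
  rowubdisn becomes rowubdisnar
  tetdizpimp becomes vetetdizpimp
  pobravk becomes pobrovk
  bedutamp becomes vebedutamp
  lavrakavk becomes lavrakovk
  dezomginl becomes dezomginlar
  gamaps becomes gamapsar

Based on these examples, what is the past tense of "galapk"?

galapkar

lotehoml and dezomginl both end in -l yet inflect differently (velotehoml, dezomginlar), so the final letter is not what conditions the rule; the second-to-last letter is.
"galapk" has second-to-last letter 'p'. The one such stem in the data (gamaps → gamapsar) adds -ar, so the same rule applies.
The other patterns: stems whose second-to-last letter is 'v' change the last vowel to 'o'; stems whose second-to-last letter is 'm' add the prefix ve-.
So galapk → galapkar.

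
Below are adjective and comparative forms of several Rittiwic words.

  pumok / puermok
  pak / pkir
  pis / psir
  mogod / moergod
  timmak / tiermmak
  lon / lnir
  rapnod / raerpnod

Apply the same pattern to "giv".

pumok and pak both end in -k yet inflect differently (puermok, pkir), so the final letter is not what conditions the rule; the number of vowels is.
"giv" has 1 vowel. The stems with 1 vowel (pis → psir, lon → lnir, pak → pkir) delete the last vowel and add -ir.
So giv → gvir.

gvir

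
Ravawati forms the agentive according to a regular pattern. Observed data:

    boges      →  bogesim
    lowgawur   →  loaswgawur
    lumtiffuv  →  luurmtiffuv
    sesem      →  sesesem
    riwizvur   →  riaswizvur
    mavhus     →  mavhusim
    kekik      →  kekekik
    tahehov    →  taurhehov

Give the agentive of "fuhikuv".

fuurhikuv

mavhus and lumtiffuv both have last vowel 'u' yet inflect differently (mavhusim, luurmtiffuv), so the last vowel is not what conditions the rule; the final letter is.
"fuhikuv" ends in -v. The stems ending in -v (lumtiffuv → luurmtiffuv, tahehov → taurhehov) insert -ur- after the first vowel.
The other patterns: stems ending in -s add -im; stems ending in -k or -m repeat the first consonant+vowel as a prefix; stems ending in -r insert -as- after the first vowel.
So fuhikuv → fuurhikuv.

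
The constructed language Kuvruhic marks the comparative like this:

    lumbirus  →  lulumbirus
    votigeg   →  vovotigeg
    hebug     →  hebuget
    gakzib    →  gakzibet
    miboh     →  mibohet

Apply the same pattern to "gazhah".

gazhahet

votigeg and hebug both end in -g yet inflect differently (vovotigeg, hebuget), so the final letter is not what conditions the rule; the number of vowels is.
"gazhah" has 2 vowels. The stems with 2 vowels (miboh → mibohet, gakzib → gakzibet, hebug → hebuget) add -et.
The other pattern: stems with 3 vowels repeat the first consonant+vowel as a prefix.
So gazhah → gazhahet.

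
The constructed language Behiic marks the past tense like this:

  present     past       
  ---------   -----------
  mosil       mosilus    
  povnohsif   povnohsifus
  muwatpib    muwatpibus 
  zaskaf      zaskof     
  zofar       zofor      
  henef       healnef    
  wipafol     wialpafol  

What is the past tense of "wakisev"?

povnohsif and zaskaf both end in -f yet inflect differently (povnohsifus, zaskof), so the final letter is not what conditions the rule; the last vowel is.
"wakisev" has last vowel 'e'. The one such stem in the data (henef → healnef) inserts -al- after the first vowel (as does wipafol), so the same rule applies.
The other patterns: stems whose last vowel is 'i' add -us; stems whose last vowel is 'a' change the last vowel to 'o'.
So wakisev → waalkisev.

waalkisev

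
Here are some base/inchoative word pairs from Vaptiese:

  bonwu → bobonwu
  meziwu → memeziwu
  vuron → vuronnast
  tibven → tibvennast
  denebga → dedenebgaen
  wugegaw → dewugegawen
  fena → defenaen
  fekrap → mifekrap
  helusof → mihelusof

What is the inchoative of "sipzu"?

denebga and fekrap both have last vowel 'a' yet inflect differently (dedenebgaen, mifekrap), so the last vowel is not what conditions the rule; the final letter is.
"sipzu" ends in -u. The stems ending in -u (bonwu → bobonwu, meziwu → memeziwu) repeat the first consonant+vowel as a prefix.
The other patterns: stems ending in -n double the final consonant and add -ast; stems ending in -a or -w add de- … -en around the stem; stems ending in -f or -p add the prefix mi-.
So sipzu → sisipzu.

sisipzu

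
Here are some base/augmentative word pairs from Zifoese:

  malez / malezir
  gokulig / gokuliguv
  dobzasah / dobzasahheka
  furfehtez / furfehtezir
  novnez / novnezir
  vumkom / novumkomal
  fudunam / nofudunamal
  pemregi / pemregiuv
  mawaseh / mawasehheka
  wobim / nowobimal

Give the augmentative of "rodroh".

rodrohheka

mawaseh and malez both have last vowel 'e' yet inflect differently (mawasehheka, malezir), so the last vowel is not what conditions the rule; the final letter is.
"rodroh" ends in -h. The stems ending in -h (dobzasah → dobzasahheka, mawaseh → mawasehheka) double the final consonant and add -eka.
The other patterns: stems ending in -z add -ir; stems ending in -m add no- … -al around the stem; stems ending in -g or -i add -uv.
So rodroh → rodrohheka.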